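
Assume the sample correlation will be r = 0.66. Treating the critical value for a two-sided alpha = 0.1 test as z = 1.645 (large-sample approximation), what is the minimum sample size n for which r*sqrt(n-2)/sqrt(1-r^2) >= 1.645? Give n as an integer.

r√(n−2)/√(1−r²) ≥ 1.645  ⇔  n−2 ≥ (1.645)²·(1−r²)/r²
(1−r²)/r² = (1−0.4356)/0.4356 = 1.2957
n ≥ 2 + 2.706025·1.2957 = 2 + 3.5062 = 5.5062
⌈5.5062⌉ = 6

6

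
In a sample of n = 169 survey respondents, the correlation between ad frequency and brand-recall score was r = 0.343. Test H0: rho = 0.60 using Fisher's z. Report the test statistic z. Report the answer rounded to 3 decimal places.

-4.325

Fisher z: atanh(0.343) = 0.357489, atanh(0.60) = 0.693147
z = (z_r − z_0)·√(n−3) = (0.357489 − 0.693147)·√166 = -0.335658 · 12.884099 = -4.325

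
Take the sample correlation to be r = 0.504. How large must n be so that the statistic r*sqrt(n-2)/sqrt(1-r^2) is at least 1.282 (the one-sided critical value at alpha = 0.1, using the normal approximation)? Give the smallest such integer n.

7

Need r·√(n−2)/√(1−r²) ≥ 1.282
√(n−2) ≥ 1.282·√(1−0.254016) / 0.504 = 1.282·0.863704 / 0.504 = 2.1970
n−2 ≥ 4.8268  ⇒  n ≥ 6.8268
Smallest integer n = 7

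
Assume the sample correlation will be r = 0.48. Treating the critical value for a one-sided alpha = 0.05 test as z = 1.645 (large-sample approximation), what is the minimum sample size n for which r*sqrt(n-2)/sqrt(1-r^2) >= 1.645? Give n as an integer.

12

Need r·√(n−2)/√(1−r²) ≥ 1.645
√(n−2) ≥ 1.645·√(1−0.2304) / 0.48 = 1.645·0.877268 / 0.48 = 3.0065
n−2 ≥ 9.0390  ⇒  n ≥ 11.0390
Smallest integer n = 12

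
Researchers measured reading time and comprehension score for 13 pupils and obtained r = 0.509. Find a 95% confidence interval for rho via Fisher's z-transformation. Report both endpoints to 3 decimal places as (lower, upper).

(-0.058, 0.828)

z_r = atanh(0.509) = 0.561379;  SE = 1/√(n−3) = 1/√10 = 0.316228
z-limits: 0.561379 ± 1.960·0.316228 = 0.561379 ± 0.619807 = [-0.058428, 1.181186]
ρ-limits: (tanh -0.058428, tanh 1.181186) = (-0.058, 0.828)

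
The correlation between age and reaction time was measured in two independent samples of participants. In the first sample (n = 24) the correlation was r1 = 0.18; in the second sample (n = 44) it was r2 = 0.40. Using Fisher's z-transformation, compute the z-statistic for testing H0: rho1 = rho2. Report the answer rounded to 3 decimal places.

-0.901

Fisher z-transforms: z1 = atanh(0.18) = 0.181983, z2 = atanh(0.40) = 0.423649; difference d = -0.241666
Var(d) = 1/21 + 1/41 = 0.0476190 + 0.0243902 = 0.0720092
z = d/√Var(d) = -0.241666 / √0.0720092 = -0.241666 / 0.268345 = -0.901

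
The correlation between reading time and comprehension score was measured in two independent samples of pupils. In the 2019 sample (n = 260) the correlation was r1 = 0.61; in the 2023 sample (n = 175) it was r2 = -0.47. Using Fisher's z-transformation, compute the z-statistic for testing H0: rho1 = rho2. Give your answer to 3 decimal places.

12.374

z1 = atanh(0.61) = 0.708921,  z2 = atanh(-0.47) = -0.510070
SE = √(1/(n1−3) + 1/(n2−3)) = √(1/257 + 1/172) = √(0.0038911 + 0.0058140) = √0.0097051 = 0.098514
z = (z1 − z2)/SE = (0.708921 − (-0.510070)) / 0.098514 = 1.218991 / 0.098514 = 12.374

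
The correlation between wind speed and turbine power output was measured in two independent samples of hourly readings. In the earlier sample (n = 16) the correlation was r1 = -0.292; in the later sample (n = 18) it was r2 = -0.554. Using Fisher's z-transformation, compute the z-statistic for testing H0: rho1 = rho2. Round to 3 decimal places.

0.853

z1 = atanh(-0.292) = -0.300751,  z2 = atanh(-0.554) = -0.624134
SE = √(1/(n1−3) + 1/(n2−3)) = √(1/13 + 1/15) = √(0.0769231 + 0.0666667) = √0.1435898 = 0.378932
z = (z1 − z2)/SE = (-0.300751 − (-0.624134)) / 0.378932 = 0.323383 / 0.378932 = 0.853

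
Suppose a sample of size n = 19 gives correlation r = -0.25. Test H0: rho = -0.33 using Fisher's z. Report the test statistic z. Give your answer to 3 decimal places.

0.350

Fisher z: atanh(-0.25) = -0.255413, atanh(-0.33) = -0.342828
z = (z_r − z_0)·√(n−3) = (-0.255413 − (-0.342828))·√16 = 0.087415 · 4.000000 = 0.350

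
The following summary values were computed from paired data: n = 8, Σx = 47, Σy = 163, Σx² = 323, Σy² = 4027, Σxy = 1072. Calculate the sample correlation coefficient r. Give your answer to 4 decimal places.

0.6288

S_xy = nΣxy − ΣxΣy = 8·1072 − 47·163 = 8576 − 7661 = 915
S_xx = nΣx² − (Σx)² = 8·323 − 47² = 2584 − 2209 = 375
S_yy = nΣy² − (Σy)² = 8·4027 − 163² = 32216 − 26569 = 5647
r = S_xy / √(S_xx·S_yy) = 915 / √(375·5647) = 915 / √2117625 = 915 / 1455.2062 = 0.6288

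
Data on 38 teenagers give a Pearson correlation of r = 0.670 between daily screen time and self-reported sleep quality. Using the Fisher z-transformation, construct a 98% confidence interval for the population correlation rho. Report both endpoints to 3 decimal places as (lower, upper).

(0.395, 0.835)

z_r = atanh(0.670) = 0.810743;  SE = 1/√(n−3) = 1/√35 = 0.169031
z-limits: 0.810743 ± 2.326·0.169031 = 0.810743 ± 0.393166 = [0.417577, 1.203909]
ρ-limits: (tanh 0.417577, tanh 1.203909) = (0.395, 0.835)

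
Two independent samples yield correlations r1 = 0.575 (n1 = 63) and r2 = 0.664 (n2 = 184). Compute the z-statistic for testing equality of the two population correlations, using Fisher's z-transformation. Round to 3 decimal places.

Fisher z-transforms: z1 = atanh(0.575) = 0.654961, z2 = atanh(0.664) = 0.799934; difference d = -0.144973
Var(d) = 1/60 + 1/181 = 0.0166667 + 0.0055249 = 0.0221916
z = d/√Var(d) = -0.144973 / √0.0221916 = -0.144973 / 0.148968 = -0.973

-0.973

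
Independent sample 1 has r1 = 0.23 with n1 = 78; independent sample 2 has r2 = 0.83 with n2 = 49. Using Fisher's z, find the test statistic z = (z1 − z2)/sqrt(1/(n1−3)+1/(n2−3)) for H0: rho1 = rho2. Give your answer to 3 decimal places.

-5.094

z1 = atanh(0.23) = 0.234189,  z2 = atanh(0.83) = 1.188136
SE = √(1/(n1−3) + 1/(n2−3)) = √(1/75 + 1/46) = √(0.0133333 + 0.0217391) = √0.0350724 = 0.187276
z = (z1 − z2)/SE = (0.234189 − 1.188136) / 0.187276 = -0.953947 / 0.187276 = -5.094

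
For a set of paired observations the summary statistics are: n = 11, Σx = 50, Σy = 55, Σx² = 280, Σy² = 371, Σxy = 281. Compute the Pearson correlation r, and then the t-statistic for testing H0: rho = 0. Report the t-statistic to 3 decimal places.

S_xy = nΣxy − ΣxΣy = 11·281 − 50·55 = 3091 − 2750 = 341
S_xx = nΣx² − (Σx)² = 11·280 − 50² = 3080 − 2500 = 580
S_yy = nΣy² − (Σy)² = 11·371 − 55² = 4081 − 3025 = 1056
r = S_xy / √(S_xx·S_yy) = 341 / √(580·1056) = 341 / √612480 = 341 / 782.6110 = 0.4357
t = r·√(n−2)/√(1−r²) = 0.4357·√9 / √(1−0.189834) = 1.307100 / 0.900092 = 1.452

1.452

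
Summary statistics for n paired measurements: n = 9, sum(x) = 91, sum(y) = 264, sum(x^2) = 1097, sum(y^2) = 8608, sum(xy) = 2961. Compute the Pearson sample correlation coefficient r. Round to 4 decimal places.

S_xy = nΣxy − ΣxΣy = 9·2961 − 91·264 = 26649 − 24024 = 2625
S_xx = nΣx² − (Σx)² = 9·1097 − 91² = 9873 − 8281 = 1592
S_yy = nΣy² − (Σy)² = 9·8608 − 264² = 77472 − 69696 = 7776
r = S_xy / √(S_xx·S_yy) = 2625 / √(1592·7776) = 2625 / √12379392 = 2625 / 3518.4360 = 0.7461

0.7461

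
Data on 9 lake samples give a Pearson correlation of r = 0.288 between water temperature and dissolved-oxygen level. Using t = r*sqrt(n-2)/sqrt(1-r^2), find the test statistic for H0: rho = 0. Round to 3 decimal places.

1 − r² = 1 − 0.082944 = 0.917056;  √(1−r²) = 0.957630
√(n−2) = √7 = 2.645751
t = r·√(n−2)/√(1−r²) = 0.288 · 2.645751 / 0.957630 = 0.796

0.796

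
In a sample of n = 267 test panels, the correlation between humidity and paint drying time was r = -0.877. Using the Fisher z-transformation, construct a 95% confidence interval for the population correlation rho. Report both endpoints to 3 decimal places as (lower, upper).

Fisher z: z_r = atanh(r) = ½·ln((1+(-0.877))/(1−(-0.877))) = -1.362623
SE(z) = 1/√(n−3) = 1/√264 = 0.061546
95% ⇒ z* = 1.960; margin = 1.960·0.061546 = 0.120630
CI on z-scale: (-1.483253, -1.241993)
Back-transform: tanh(-1.483253) = -0.902076, tanh(-1.241993) = -0.846023

(-0.902, -0.846)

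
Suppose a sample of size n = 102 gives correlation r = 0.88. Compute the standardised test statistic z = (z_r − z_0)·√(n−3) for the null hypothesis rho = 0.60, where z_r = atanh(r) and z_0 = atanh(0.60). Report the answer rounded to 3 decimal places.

6.792

z_r = atanh(0.88) = 1.375768,  z_0 = atanh(0.60) = 0.693147
SE = 1/√(n−3) = 1/√99 = 0.100504
z = (z_r − z_0)/SE = (1.375768 − 0.693147) / 0.100504 = 0.682621 / 0.100504 = 6.792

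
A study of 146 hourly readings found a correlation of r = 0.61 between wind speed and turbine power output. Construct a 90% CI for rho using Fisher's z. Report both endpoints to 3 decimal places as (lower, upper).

(0.516, 0.689)

z_r = atanh(0.61) = 0.708921;  SE = 1/√(n−3) = 1/√143 = 0.083624
z-limits: 0.708921 ± 1.645·0.083624 = 0.708921 ± 0.137561 = [0.571360, 0.846482]
ρ-limits: (tanh 0.571360, tanh 0.846482) = (0.516, 0.689)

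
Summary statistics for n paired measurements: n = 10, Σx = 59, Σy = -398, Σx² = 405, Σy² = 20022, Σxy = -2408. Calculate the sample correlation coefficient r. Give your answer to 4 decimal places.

-0.1226

S_xy = nΣxy − ΣxΣy = 10·(-2408) − 59·(-398) = -24080 − (-23482) = -598
S_xx = nΣx² − (Σx)² = 10·405 − 59² = 4050 − 3481 = 569
S_yy = nΣy² − (Σy)² = 10·20022 − (-398)² = 200220 − 158404 = 41816
r = S_xy / √(S_xx·S_yy) = -598 / √(569·41816) = -598 / √23793304 = -598 / 4877.8380 = -0.1226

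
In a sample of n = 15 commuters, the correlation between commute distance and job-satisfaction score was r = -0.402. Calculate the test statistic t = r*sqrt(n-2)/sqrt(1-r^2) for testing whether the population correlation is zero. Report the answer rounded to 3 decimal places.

1 − r² = 1 − 0.161604 = 0.838396;  √(1−r²) = 0.915640
√(n−2) = √13 = 3.605551
t = r·√(n−2)/√(1−r²) = -0.402 · 3.605551 / 0.915640 = -1.583

-1.583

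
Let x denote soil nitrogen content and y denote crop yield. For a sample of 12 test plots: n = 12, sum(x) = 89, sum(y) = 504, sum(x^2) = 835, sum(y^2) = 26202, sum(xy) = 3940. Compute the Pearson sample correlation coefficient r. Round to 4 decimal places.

0.2153

Numerator: nΣxy − (Σx)(Σy) = 12·3940 − (89)(504) = 2424
Denominator: √[(nΣx²−(Σx)²)(nΣy²−(Σy)²)]
  nΣx²−(Σx)² = 12·835 − 7921 = 2099;  nΣy²−(Σy)² = 12·26202 − 254016 = 60408
  √(2099·60408) = √126796392 = 11260.3904
r = 2424 / 11260.3904 = 0.2153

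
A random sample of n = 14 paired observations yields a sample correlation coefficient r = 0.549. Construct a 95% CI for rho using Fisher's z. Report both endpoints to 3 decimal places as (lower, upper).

(0.026, 0.836)

Fisher z: z_r = atanh(r) = ½·ln((1+0.549)/(1−0.549)) = 0.616949
SE(z) = 1/√(n−3) = 1/√11 = 0.301511
95% ⇒ z* = 1.960; margin = 1.960·0.301511 = 0.590962
CI on z-scale: (0.025987, 1.207911)
Back-transform: tanh(0.025987) = 0.025981, tanh(1.207911) = 0.836052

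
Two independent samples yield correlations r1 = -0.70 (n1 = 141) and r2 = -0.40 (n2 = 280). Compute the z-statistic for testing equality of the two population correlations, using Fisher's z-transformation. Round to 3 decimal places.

-4.258

Fisher z-transforms: z1 = atanh(-0.70) = -0.867301, z2 = atanh(-0.40) = -0.423649; difference d = -0.443652
Var(d) = 1/138 + 1/277 = 0.0072464 + 0.0036101 = 0.0108565
z = d/√Var(d) = -0.443652 / √0.0108565 = -0.443652 / 0.104195 = -4.258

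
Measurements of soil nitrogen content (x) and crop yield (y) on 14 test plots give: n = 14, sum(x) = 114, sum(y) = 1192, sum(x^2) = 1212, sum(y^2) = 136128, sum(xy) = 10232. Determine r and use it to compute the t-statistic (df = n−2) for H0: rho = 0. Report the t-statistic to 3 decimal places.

0.589

Numerator: nΣxy − (Σx)(Σy) = 14·10232 − (114)(1192) = 7360
Denominator: √[(nΣx²−(Σx)²)(nΣy²−(Σy)²)]
  nΣx²−(Σx)² = 14·1212 − 12996 = 3972;  nΣy²−(Σy)² = 14·136128 − 1420864 = 484928
  √(3972·484928) = √1926134016 = 43887.7433
r = 7360 / 43887.7433 = 0.1677
t = r·√(n−2)/√(1−r²) = 0.1677·√12 / √(1−0.028123) = 0.580930 / 0.985838 = 0.589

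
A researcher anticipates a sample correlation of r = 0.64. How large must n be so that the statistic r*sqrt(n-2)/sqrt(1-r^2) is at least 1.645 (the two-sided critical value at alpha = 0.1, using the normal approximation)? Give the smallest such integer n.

Need r·√(n−2)/√(1−r²) ≥ 1.645
√(n−2) ≥ 1.645·√(1−0.4096) / 0.64 = 1.645·0.768375 / 0.64 = 1.9750
n−2 ≥ 3.9006  ⇒  n ≥ 5.9006
Smallest integer n = 6

6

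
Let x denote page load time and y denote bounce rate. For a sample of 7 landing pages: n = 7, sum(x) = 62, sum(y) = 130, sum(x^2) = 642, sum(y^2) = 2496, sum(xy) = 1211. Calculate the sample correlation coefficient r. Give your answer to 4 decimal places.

S_xy = nΣxy − ΣxΣy = 7·1211 − 62·130 = 8477 − 8060 = 417
S_xx = nΣx² − (Σx)² = 7·642 − 62² = 4494 − 3844 = 650
S_yy = nΣy² − (Σy)² = 7·2496 − 130² = 17472 − 16900 = 572
r = S_xy / √(S_xx·S_yy) = 417 / √(650·572) = 417 / √371800 = 417 / 609.7540 = 0.6839

0.6839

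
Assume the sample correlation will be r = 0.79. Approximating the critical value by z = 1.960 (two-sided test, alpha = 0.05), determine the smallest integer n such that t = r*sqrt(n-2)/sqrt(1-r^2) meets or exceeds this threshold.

5

Need r·√(n−2)/√(1−r²) ≥ 1.960
√(n−2) ≥ 1.960·√(1−0.6241) / 0.79 = 1.960·0.613107 / 0.79 = 1.5211
n−2 ≥ 2.3137  ⇒  n ≥ 4.3137
Smallest integer n = 5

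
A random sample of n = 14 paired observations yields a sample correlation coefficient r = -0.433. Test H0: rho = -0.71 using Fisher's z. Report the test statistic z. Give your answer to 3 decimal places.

1.405

Fisher z: atanh(-0.433) = -0.463583, atanh(-0.71) = -0.887184
z = (z_r − z_0)·√(n−3) = (-0.463583 − (-0.887184))·√11 = 0.423601 · 3.316625 = 1.405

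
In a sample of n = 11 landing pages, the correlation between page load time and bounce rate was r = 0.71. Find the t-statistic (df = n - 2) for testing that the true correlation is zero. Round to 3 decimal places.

t = r·√(n−2) / √(1−r²) with r = 0.71, n = 11
  = 0.71·√9 / √(1 − 0.5041)
  = 0.71·3.000000 / 0.704202
  = 2.130000 / 0.704202 = 3.025

3.025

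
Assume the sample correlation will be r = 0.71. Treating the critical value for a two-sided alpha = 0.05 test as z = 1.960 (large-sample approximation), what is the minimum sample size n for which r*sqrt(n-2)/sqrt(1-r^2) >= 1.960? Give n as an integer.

6

r√(n−2)/√(1−r²) ≥ 1.960  ⇔  n−2 ≥ (1.960)²·(1−r²)/r²
(1−r²)/r² = (1−0.5041)/0.5041 = 0.9837
n ≥ 2 + 3.8416·0.9837 = 2 + 3.7790 = 5.7790
⌈5.7790⌉ = 6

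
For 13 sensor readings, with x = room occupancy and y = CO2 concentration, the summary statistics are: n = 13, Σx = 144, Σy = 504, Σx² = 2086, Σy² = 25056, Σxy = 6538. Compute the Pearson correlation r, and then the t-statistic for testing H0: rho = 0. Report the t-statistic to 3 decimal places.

2.364

Numerator: nΣxy − (Σx)(Σy) = 13·6538 − (144)(504) = 12418
Denominator: √[(nΣx²−(Σx)²)(nΣy²−(Σy)²)]
  nΣx²−(Σx)² = 13·2086 − 20736 = 6382;  nΣy²−(Σy)² = 13·25056 − 254016 = 71712
  √(6382·71712) = √457665984 = 21393.1294
r = 12418 / 21393.1294 = 0.5805
t = r·√(n−2)/√(1−r²) = 0.5805·√11 / √(1−0.336980) = 1.925301 / 0.814260 = 2.364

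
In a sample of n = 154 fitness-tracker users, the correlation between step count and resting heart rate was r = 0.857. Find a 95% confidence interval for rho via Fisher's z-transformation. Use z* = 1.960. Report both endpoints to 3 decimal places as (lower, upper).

(0.808, 0.894)

Fisher z: z_r = atanh(r) = ½·ln((1+0.857)/(1−0.857)) = 1.281936
SE(z) = 1/√(n−3) = 1/√151 = 0.081379
95% ⇒ z* = 1.960; margin = 1.960·0.081379 = 0.159503
CI on z-scale: (1.122433, 1.441439)
Back-transform: tanh(1.122433) = 0.808414, tanh(1.441439) = 0.893987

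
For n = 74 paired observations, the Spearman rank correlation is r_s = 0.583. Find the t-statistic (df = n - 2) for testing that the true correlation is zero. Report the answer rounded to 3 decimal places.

1 − r_s² = 1 − 0.339889 = 0.660111;  √(1−r_s²) = 0.812472
√(n−2) = √72 = 8.485281
t = r_s·√(n−2)/√(1−r_s²) = 0.583 · 8.485281 / 0.812472 = 6.089

6.089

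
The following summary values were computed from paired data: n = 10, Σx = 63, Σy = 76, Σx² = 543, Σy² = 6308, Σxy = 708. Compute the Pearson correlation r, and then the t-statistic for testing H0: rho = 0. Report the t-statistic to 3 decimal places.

0.732

Numerator: nΣxy − (Σx)(Σy) = 10·708 − (63)(76) = 2292
Denominator: √[(nΣx²−(Σx)²)(nΣy²−(Σy)²)]
  nΣx²−(Σx)² = 10·543 − 3969 = 1461;  nΣy²−(Σy)² = 10·6308 − 5776 = 57304
  √(1461·57304) = √83721144 = 9149.9259
r = 2292 / 9149.9259 = 0.2505
t = r·√(n−2)/√(1−r²) = 0.2505·√8 / √(1−0.062750) = 0.708521 / 0.968117 = 0.732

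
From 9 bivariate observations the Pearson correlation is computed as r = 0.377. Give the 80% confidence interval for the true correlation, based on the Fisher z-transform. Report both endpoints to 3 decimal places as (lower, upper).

Fisher z: z_r = atanh(r) = ½·ln((1+0.377)/(1−0.377)) = 0.396558
SE(z) = 1/√(n−3) = 1/√6 = 0.408248
80% ⇒ z* = 1.282; margin = 1.282·0.408248 = 0.523374
CI on z-scale: (-0.126816, 0.919932)
Back-transform: tanh(-0.126816) = -0.126141, tanh(0.919932) = 0.725865

(-0.126, 0.726)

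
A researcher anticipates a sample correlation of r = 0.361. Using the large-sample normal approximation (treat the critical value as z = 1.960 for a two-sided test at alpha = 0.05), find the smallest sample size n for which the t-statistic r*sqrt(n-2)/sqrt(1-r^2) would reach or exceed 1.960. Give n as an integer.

Need r·√(n−2)/√(1−r²) ≥ 1.960
√(n−2) ≥ 1.960·√(1−0.130321) / 0.361 = 1.960·0.932566 / 0.361 = 5.0632
n−2 ≥ 25.6360  ⇒  n ≥ 27.6360
Smallest integer n = 28

28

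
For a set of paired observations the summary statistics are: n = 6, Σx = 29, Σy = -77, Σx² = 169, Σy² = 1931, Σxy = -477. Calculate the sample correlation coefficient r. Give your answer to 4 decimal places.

Numerator: nΣxy − (Σx)(Σy) = 6·(-477) − (29)(-77) = -629
Denominator: √[(nΣx²−(Σx)²)(nΣy²−(Σy)²)]
  nΣx²−(Σx)² = 6·169 − 841 = 173;  nΣy²−(Σy)² = 6·1931 − 5929 = 5657
  √(173·5657) = √978661 = 989.2730
r = -629 / 989.2730 = -0.6358

-0.6358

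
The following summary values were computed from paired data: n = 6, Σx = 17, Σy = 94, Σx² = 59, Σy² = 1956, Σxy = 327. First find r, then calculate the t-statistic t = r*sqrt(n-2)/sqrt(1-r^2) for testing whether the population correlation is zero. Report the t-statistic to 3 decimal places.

Numerator: nΣxy − (Σx)(Σy) = 6·327 − (17)(94) = 364
Denominator: √[(nΣx²−(Σx)²)(nΣy²−(Σy)²)]
  nΣx²−(Σx)² = 6·59 − 289 = 65;  nΣy²−(Σy)² = 6·1956 − 8836 = 2900
  √(65·2900) = √188500 = 434.1659
r = 364 / 434.1659 = 0.8384
t = r·√(n−2)/√(1−r²) = 0.8384·√4 / √(1−0.702915) = 1.676800 / 0.545055 = 3.076

3.076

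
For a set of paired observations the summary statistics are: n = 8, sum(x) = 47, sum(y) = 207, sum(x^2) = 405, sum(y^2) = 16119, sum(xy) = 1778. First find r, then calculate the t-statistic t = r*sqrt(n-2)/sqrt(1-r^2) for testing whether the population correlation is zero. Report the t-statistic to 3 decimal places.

Numerator: nΣxy − (Σx)(Σy) = 8·1778 − (47)(207) = 4495
Denominator: √[(nΣx²−(Σx)²)(nΣy²−(Σy)²)]
  nΣx²−(Σx)² = 8·405 − 2209 = 1031;  nΣy²−(Σy)² = 8·16119 − 42849 = 86103
  √(1031·86103) = √88772193 = 9421.8996
r = 4495 / 9421.8996 = 0.4771
t = r·√(n−2)/√(1−r²) = 0.4771·√6 / √(1−0.227624) = 1.168652 / 0.878849 = 1.330

1.330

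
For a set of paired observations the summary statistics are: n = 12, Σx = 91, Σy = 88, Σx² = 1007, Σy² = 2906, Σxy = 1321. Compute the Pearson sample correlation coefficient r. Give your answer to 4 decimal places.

0.7723

S_xy = nΣxy − ΣxΣy = 12·1321 − 91·88 = 15852 − 8008 = 7844
S_xx = nΣx² − (Σx)² = 12·1007 − 91² = 12084 − 8281 = 3803
S_yy = nΣy² − (Σy)² = 12·2906 − 88² = 34872 − 7744 = 27128
r = S_xy / √(S_xx·S_yy) = 7844 / √(3803·27128) = 7844 / √103167784 = 7844 / 10157.1543 = 0.7723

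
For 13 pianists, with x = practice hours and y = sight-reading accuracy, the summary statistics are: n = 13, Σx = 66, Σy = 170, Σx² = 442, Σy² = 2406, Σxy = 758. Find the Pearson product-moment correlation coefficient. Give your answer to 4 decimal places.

-0.7513

S_xy = nΣxy − ΣxΣy = 13·758 − 66·170 = 9854 − 11220 = -1366
S_xx = nΣx² − (Σx)² = 13·442 − 66² = 5746 − 4356 = 1390
S_yy = nΣy² − (Σy)² = 13·2406 − 170² = 31278 − 28900 = 2378
r = S_xy / √(S_xx·S_yy) = -1366 / √(1390·2378) = -1366 / √3305420 = -1366 / 1818.0814 = -0.7513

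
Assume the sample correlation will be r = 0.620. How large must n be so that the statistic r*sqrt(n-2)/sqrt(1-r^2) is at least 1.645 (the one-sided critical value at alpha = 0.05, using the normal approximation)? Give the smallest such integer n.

Need r·√(n−2)/√(1−r²) ≥ 1.645
√(n−2) ≥ 1.645·√(1−0.384400) / 0.620 = 1.645·0.784602 / 0.620 = 2.0817
n−2 ≥ 4.3335  ⇒  n ≥ 6.3335
Smallest integer n = 7

7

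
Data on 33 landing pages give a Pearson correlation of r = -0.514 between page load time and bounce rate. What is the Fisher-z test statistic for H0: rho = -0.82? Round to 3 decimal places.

3.224

Fisher z: atanh(-0.514) = -0.568151, atanh(-0.82) = -1.156817
z = (z_r − z_0)·√(n−3) = (-0.568151 − (-1.156817))·√30 = 0.588666 · 5.477226 = 3.224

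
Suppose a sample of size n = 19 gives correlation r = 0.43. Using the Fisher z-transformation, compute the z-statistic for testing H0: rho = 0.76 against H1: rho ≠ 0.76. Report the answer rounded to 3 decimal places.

-2.145

z_r = atanh(0.43) = 0.459897,  z_0 = atanh(0.76) = 0.996215
SE = 1/√(n−3) = 1/√16 = 0.250000
z = (z_r − z_0)/SE = (0.459897 − 0.996215) / 0.250000 = -0.536318 / 0.250000 = -2.145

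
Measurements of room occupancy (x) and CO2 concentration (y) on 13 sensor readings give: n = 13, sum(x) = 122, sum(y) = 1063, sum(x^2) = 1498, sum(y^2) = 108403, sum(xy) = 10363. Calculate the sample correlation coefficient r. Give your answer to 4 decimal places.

0.1406

Numerator: nΣxy − (Σx)(Σy) = 13·10363 − (122)(1063) = 5033
Denominator: √[(nΣx²−(Σx)²)(nΣy²−(Σy)²)]
  nΣx²−(Σx)² = 13·1498 − 14884 = 4590;  nΣy²−(Σy)² = 13·108403 − 1129969 = 279270
  √(4590·279270) = √1281849300 = 35802.9231
r = 5033 / 35802.9231 = 0.1406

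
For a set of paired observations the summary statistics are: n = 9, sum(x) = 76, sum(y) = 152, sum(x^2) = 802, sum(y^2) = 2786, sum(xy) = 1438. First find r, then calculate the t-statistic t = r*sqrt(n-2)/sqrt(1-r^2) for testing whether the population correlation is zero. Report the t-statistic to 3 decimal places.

3.858

S_xy = nΣxy − ΣxΣy = 9·1438 − 76·152 = 12942 − 11552 = 1390
S_xx = nΣx² − (Σx)² = 9·802 − 76² = 7218 − 5776 = 1442
S_yy = nΣy² − (Σy)² = 9·2786 − 152² = 25074 − 23104 = 1970
r = S_xy / √(S_xx·S_yy) = 1390 / √(1442·1970) = 1390 / √2840740 = 1390 / 1685.4495 = 0.8247
t = r·√(n−2)/√(1−r²) = 0.8247·√7 / √(1−0.680130) = 2.181951 / 0.565571 = 3.858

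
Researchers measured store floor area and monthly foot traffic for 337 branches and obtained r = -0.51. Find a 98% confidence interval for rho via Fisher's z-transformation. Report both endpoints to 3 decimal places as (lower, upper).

(-0.598, -0.410)

Fisher z: z_r = atanh(r) = ½·ln((1+(-0.51))/(1−(-0.51))) = -0.562730
SE(z) = 1/√(n−3) = 1/√334 = 0.054718
98% ⇒ z* = 2.326; margin = 2.326·0.054718 = 0.127274
CI on z-scale: (-0.690004, -0.435456)
Back-transform: tanh(-0.690004) = -0.597985, tanh(-0.435456) = -0.409871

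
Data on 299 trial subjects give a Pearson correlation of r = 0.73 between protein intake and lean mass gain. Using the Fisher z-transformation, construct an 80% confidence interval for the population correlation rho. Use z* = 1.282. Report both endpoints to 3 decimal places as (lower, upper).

(0.693, 0.763)

Fisher z: z_r = atanh(r) = ½·ln((1+0.73)/(1−0.73)) = 0.928727
SE(z) = 1/√(n−3) = 1/√296 = 0.058124
80% ⇒ z* = 1.282; margin = 1.282·0.058124 = 0.074515
CI on z-scale: (0.854212, 1.003242)
Back-transform: tanh(0.854212) = 0.693264, tanh(1.003242) = 0.762952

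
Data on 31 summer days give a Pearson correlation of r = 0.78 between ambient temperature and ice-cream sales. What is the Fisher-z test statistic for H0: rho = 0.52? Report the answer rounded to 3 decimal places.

z_r = atanh(0.78) = 1.045371,  z_0 = atanh(0.52) = 0.576340
SE = 1/√(n−3) = 1/√28 = 0.188982
z = (z_r − z_0)/SE = (1.045371 − 0.576340) / 0.188982 = 0.469031 / 0.188982 = 2.482

2.482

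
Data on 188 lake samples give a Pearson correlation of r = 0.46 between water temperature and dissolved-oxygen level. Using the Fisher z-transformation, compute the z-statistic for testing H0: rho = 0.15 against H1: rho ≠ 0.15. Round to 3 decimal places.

4.708

Fisher z: atanh(0.46) = 0.497311, atanh(0.15) = 0.151140
z = (z_r − z_0)·√(n−3) = (0.497311 − 0.151140)·√185 = 0.346171 · 13.601471 = 4.708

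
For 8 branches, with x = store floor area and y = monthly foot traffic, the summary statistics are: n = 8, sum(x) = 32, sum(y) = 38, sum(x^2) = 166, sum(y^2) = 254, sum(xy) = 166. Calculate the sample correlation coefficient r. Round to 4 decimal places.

Numerator: nΣxy − (Σx)(Σy) = 8·166 − (32)(38) = 112
Denominator: √[(nΣx²−(Σx)²)(nΣy²−(Σy)²)]
  nΣx²−(Σx)² = 8·166 − 1024 = 304;  nΣy²−(Σy)² = 8·254 − 1444 = 588
  √(304·588) = √178752 = 422.7907
r = 112 / 422.7907 = 0.2649

0.2649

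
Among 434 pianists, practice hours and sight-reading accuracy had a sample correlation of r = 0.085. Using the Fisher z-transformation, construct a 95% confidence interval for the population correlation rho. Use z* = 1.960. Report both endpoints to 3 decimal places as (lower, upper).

(-0.009, 0.178)

z_r = atanh(0.085) = 0.085206;  SE = 1/√(n−3) = 1/√431 = 0.048168
z-limits: 0.085206 ± 1.960·0.048168 = 0.085206 ± 0.094409 = [-0.009203, 0.179615]
ρ-limits: (tanh -0.009203, tanh 0.179615) = (-0.009, 0.178)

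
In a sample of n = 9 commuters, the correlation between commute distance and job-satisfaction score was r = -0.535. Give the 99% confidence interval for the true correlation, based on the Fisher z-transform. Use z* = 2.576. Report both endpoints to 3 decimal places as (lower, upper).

z_r = atanh(-0.535) = -0.597124;  SE = 1/√(n−3) = 1/√6 = 0.408248
z-limits: -0.597124 ± 2.576·0.408248 = -0.597124 ± 1.051647 = [-1.648771, 0.454523]
ρ-limits: (tanh -1.648771, tanh 0.454523) = (-0.929, 0.426)

(-0.929, 0.426)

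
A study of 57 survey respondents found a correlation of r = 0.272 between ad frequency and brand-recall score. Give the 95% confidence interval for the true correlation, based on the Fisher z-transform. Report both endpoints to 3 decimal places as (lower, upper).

(0.012, 0.497)

z_r = atanh(0.272) = 0.279022;  SE = 1/√(n−3) = 1/√54 = 0.136083
z-limits: 0.279022 ± 1.960·0.136083 = 0.279022 ± 0.266723 = [0.012299, 0.545745]
ρ-limits: (tanh 0.012299, tanh 0.545745) = (0.012, 0.497)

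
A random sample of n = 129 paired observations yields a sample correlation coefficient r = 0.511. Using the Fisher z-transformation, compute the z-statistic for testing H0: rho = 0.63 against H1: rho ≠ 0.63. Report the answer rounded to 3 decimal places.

-1.991

z_r = atanh(0.511) = 0.564082,  z_0 = atanh(0.63) = 0.741416
SE = 1/√(n−3) = 1/√126 = 0.089087
z = (z_r − z_0)/SE = (0.564082 − 0.741416) / 0.089087 = -0.177334 / 0.089087 = -1.991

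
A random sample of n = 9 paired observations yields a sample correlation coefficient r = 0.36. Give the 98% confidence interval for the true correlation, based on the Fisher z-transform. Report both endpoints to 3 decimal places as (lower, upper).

z_r = atanh(0.36) = 0.376886;  SE = 1/√(n−3) = 1/√6 = 0.408248
z-limits: 0.376886 ± 2.326·0.408248 = 0.376886 ± 0.949585 = [-0.572699, 1.326471]
ρ-limits: (tanh -0.572699, tanh 1.326471) = (-0.517, 0.868)

(-0.517, 0.868)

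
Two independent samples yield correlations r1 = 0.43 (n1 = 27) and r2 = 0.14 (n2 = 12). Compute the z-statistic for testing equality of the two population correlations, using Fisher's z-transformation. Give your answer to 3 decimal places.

Fisher z-transforms: z1 = atanh(0.43) = 0.459897, z2 = atanh(0.14) = 0.140926; difference d = 0.318971
Var(d) = 1/24 + 1/9 = 0.0416667 + 0.1111111 = 0.1527778
z = d/√Var(d) = 0.318971 / √0.1527778 = 0.318971 / 0.390868 = 0.816

0.816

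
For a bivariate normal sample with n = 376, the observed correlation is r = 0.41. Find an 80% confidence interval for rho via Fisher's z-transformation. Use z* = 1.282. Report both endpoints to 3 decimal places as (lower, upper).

(0.353, 0.464)

Fisher z: z_r = atanh(r) = ½·ln((1+0.41)/(1−0.41)) = 0.435611
SE(z) = 1/√(n−3) = 1/√373 = 0.051778
80% ⇒ z* = 1.282; margin = 1.282·0.051778 = 0.066379
CI on z-scale: (0.369232, 0.501990)
Back-transform: tanh(0.369232) = 0.353320, tanh(0.501990) = 0.463681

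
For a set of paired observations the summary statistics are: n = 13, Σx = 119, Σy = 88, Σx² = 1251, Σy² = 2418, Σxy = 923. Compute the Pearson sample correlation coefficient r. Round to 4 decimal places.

0.2164

S_xy = nΣxy − ΣxΣy = 13·923 − 119·88 = 11999 − 10472 = 1527
S_xx = nΣx² − (Σx)² = 13·1251 − 119² = 16263 − 14161 = 2102
S_yy = nΣy² − (Σy)² = 13·2418 − 88² = 31434 − 7744 = 23690
r = S_xy / √(S_xx·S_yy) = 1527 / √(2102·23690) = 1527 / √49796380 = 1527 / 7056.6550 = 0.2164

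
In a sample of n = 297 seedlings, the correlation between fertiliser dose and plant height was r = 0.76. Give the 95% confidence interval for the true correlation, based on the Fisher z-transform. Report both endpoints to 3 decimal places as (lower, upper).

z_r = atanh(0.76) = 0.996215;  SE = 1/√(n−3) = 1/√294 = 0.058321
z-limits: 0.996215 ± 1.960·0.058321 = 0.996215 ± 0.114309 = [0.881906, 1.110524]
ρ-limits: (tanh 0.881906, tanh 1.110524) = (0.707, 0.804)

(0.707, 0.804)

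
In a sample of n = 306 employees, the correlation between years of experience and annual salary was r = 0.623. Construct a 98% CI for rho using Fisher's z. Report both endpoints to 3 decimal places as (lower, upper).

(0.534, 0.698)

z_r = atanh(0.623) = 0.729893;  SE = 1/√(n−3) = 1/√303 = 0.057448
z-limits: 0.729893 ± 2.326·0.057448 = 0.729893 ± 0.133624 = [0.596269, 0.863517]
ρ-limits: (tanh 0.596269, tanh 0.863517) = (0.534, 0.698)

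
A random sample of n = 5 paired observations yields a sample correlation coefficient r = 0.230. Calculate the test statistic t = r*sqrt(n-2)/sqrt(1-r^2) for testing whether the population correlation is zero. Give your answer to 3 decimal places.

0.409

1 − r² = 1 − 0.052900 = 0.947100;  √(1−r²) = 0.973191
√(n−2) = √3 = 1.732051
t = r·√(n−2)/√(1−r²) = 0.230 · 1.732051 / 0.973191 = 0.409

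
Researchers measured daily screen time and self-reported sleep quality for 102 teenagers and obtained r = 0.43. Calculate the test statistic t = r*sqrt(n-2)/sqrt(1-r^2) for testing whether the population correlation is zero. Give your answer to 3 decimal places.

4.763

t = r·√(n−2) / √(1−r²) with r = 0.43, n = 102
  = 0.43·√100 / √(1 − 0.1849)
  = 0.43·10.000000 / 0.902829
  = 4.300000 / 0.902829 = 4.763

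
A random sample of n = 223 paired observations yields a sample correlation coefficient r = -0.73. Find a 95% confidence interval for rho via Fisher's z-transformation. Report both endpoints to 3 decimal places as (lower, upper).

Fisher z: z_r = atanh(r) = ½·ln((1+(-0.73))/(1−(-0.73))) = -0.928727
SE(z) = 1/√(n−3) = 1/√220 = 0.067420
95% ⇒ z* = 1.960; margin = 1.960·0.067420 = 0.132143
CI on z-scale: (-1.060870, -0.796584)
Back-transform: tanh(-1.060870) = -0.785997, tanh(-0.796584) = -0.662123

(-0.786, -0.662)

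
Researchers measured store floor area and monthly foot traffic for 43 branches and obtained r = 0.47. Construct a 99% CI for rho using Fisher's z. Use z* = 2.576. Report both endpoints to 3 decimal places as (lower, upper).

(0.102, 0.725)

Fisher z: z_r = atanh(r) = ½·ln((1+0.47)/(1−0.47)) = 0.510070
SE(z) = 1/√(n−3) = 1/√40 = 0.158114
99% ⇒ z* = 2.576; margin = 2.576·0.158114 = 0.407302
CI on z-scale: (0.102768, 0.917372)
Back-transform: tanh(0.102768) = 0.102408, tanh(0.917372) = 0.724652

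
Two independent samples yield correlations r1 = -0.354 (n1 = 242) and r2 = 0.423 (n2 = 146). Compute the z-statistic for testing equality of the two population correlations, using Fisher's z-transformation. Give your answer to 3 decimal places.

-7.769

Fisher z-transforms: z1 = atanh(-0.354) = -0.370009, z2 = atanh(0.423) = 0.451340; difference d = -0.821349
Var(d) = 1/239 + 1/143 = 0.0041841 + 0.0069930 = 0.0111771
z = d/√Var(d) = -0.821349 / √0.0111771 = -0.821349 / 0.105722 = -7.769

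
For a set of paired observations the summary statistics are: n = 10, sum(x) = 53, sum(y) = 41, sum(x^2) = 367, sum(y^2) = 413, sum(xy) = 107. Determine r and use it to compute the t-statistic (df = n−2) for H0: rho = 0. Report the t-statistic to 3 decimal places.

-3.303

Numerator: nΣxy − (Σx)(Σy) = 10·107 − (53)(41) = -1103
Denominator: √[(nΣx²−(Σx)²)(nΣy²−(Σy)²)]
  nΣx²−(Σx)² = 10·367 − 2809 = 861;  nΣy²−(Σy)² = 10·413 − 1681 = 2449
  √(861·2449) = √2108589 = 1452.0981
r = -1103 / 1452.0981 = -0.7596
t = r·√(n−2)/√(1−r²) = -0.7596·√8 / √(1−0.576992) = -2.148473 / 0.650391 = -3.303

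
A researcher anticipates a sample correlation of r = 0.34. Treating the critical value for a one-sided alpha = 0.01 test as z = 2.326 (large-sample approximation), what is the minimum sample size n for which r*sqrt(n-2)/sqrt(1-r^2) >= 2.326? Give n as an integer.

44

r√(n−2)/√(1−r²) ≥ 2.326  ⇔  n−2 ≥ (2.326)²·(1−r²)/r²
(1−r²)/r² = (1−0.1156)/0.1156 = 7.6505
n ≥ 2 + 5.410276·7.6505 = 2 + 41.3913 = 43.3913
⌈43.3913⌉ = 44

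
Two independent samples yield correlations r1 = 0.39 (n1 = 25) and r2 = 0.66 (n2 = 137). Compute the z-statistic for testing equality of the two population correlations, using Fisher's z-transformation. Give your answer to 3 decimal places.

-1.656

z1 = atanh(0.39) = 0.411800,  z2 = atanh(0.66) = 0.792814
SE = √(1/(n1−3) + 1/(n2−3)) = √(1/22 + 1/134) = √(0.0454545 + 0.0074627) = √0.0529172 = 0.230037
z = (z1 − z2)/SE = (0.411800 − 0.792814) / 0.230037 = -0.381014 / 0.230037 = -1.656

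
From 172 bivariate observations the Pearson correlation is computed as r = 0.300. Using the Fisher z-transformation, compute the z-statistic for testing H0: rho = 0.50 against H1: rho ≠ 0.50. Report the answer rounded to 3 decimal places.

z_r = atanh(0.300) = 0.309520,  z_0 = atanh(0.50) = 0.549306
SE = 1/√(n−3) = 1/√169 = 0.076923
z = (z_r − z_0)/SE = (0.309520 − 0.549306) / 0.076923 = -0.239786 / 0.076923 = -3.117

-3.117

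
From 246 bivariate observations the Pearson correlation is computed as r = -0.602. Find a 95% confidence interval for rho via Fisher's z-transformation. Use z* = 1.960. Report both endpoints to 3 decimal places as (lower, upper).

(-0.676, -0.516)

Fisher z: z_r = atanh(r) = ½·ln((1+(-0.602))/(1−(-0.602))) = -0.696278
SE(z) = 1/√(n−3) = 1/√243 = 0.064150
95% ⇒ z* = 1.960; margin = 1.960·0.064150 = 0.125734
CI on z-scale: (-0.822012, -0.570544)
Back-transform: tanh(-0.822012) = -0.676163, tanh(-0.570544) = -0.515759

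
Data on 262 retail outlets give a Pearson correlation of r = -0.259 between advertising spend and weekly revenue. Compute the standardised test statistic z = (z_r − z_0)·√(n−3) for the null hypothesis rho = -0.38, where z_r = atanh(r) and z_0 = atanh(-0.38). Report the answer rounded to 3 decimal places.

2.173

Fisher z: atanh(-0.259) = -0.265036, atanh(-0.38) = -0.400060
z = (z_r − z_0)·√(n−3) = (-0.265036 − (-0.400060))·√259 = 0.135024 · 16.093477 = 2.173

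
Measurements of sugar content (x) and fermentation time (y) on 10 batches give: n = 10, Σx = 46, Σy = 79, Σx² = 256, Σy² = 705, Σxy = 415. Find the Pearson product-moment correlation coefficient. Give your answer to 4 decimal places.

0.8610

Numerator: nΣxy − (Σx)(Σy) = 10·415 − (46)(79) = 516
Denominator: √[(nΣx²−(Σx)²)(nΣy²−(Σy)²)]
  nΣx²−(Σx)² = 10·256 − 2116 = 444;  nΣy²−(Σy)² = 10·705 − 6241 = 809
  √(444·809) = √359196 = 599.3296
r = 516 / 599.3296 = 0.8610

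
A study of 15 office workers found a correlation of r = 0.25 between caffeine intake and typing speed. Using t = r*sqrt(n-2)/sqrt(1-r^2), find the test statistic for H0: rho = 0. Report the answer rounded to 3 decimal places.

t = r·√(n−2) / √(1−r²) with r = 0.25, n = 15
  = 0.25·√13 / √(1 − 0.0625)
  = 0.25·3.605551 / 0.968246
  = 0.901388 / 0.968246 = 0.931

0.931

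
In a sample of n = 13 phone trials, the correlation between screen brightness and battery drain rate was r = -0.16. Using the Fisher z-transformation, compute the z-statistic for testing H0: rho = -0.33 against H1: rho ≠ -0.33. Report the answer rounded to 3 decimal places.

Fisher z: atanh(-0.16) = -0.161387, atanh(-0.33) = -0.342828
z = (z_r − z_0)·√(n−3) = (-0.161387 − (-0.342828))·√10 = 0.181441 · 3.162278 = 0.574

0.574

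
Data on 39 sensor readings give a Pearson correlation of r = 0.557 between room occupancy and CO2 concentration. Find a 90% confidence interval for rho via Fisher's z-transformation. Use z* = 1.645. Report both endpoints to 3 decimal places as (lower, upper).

Fisher z: z_r = atanh(r) = ½·ln((1+0.557)/(1−0.557)) = 0.628473
SE(z) = 1/√(n−3) = 1/√36 = 0.166667
90% ⇒ z* = 1.645; margin = 1.645·0.166667 = 0.274167
CI on z-scale: (0.354306, 0.902640)
Back-transform: tanh(0.354306) = 0.340189, tanh(0.902640) = 0.717581

(0.340, 0.718)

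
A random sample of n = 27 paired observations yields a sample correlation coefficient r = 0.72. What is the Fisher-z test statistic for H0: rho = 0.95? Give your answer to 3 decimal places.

Fisher z: atanh(0.72) = 0.907645, atanh(0.95) = 1.831781
z = (z_r − z_0)·√(n−3) = (0.907645 − 1.831781)·√24 = -0.924136 · 4.898979 = -4.527

-4.527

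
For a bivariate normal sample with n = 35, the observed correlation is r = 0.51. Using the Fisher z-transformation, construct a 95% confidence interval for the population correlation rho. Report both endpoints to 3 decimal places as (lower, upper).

(0.213, 0.721)

Fisher z: z_r = atanh(r) = ½·ln((1+0.51)/(1−0.51)) = 0.562730
SE(z) = 1/√(n−3) = 1/√32 = 0.176777
95% ⇒ z* = 1.960; margin = 1.960·0.176777 = 0.346483
CI on z-scale: (0.216247, 0.909213)
Back-transform: tanh(0.216247) = 0.212938, tanh(0.909213) = 0.720754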